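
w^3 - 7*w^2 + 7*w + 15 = (w - 5)*(w - 3)*(w + 1)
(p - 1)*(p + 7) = p^2 + 6*p - 7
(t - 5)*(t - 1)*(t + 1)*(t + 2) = t^4 - 3*t^3 - 11*t^2 + 3*t + 10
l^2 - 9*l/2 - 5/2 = (l - 5)*(l + 1/2)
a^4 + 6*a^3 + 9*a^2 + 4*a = a*(a + 1)^2*(a + 4)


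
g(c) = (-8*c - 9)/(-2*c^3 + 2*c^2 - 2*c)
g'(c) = (-8*c - 9)*(6*c^2 - 4*c + 2)/(-2*c^3 + 2*c^2 - 2*c)^2 - 8/(-2*c^3 + 2*c^2 - 2*c) = (8*c*(c^2 - c + 1) - (8*c + 9)*(3*c^2 - 2*c + 1))/(2*c^2*(c^2 - c + 1)^2)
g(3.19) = 0.68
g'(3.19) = -0.51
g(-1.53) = 0.22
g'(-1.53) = -0.21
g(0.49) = 17.58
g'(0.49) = -24.52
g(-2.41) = 0.23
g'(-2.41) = 0.06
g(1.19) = 6.35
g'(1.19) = -9.73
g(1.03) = 8.12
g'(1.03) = -12.46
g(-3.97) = 0.14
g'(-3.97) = 0.05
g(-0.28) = -8.89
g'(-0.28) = -52.46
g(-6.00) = 0.08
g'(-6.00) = 0.02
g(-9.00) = 0.04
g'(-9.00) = 0.01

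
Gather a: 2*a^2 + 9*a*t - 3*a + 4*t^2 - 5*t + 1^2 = 2*a^2 + a*(9*t - 3) + 4*t^2 - 5*t + 1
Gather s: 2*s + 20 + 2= 2*s + 22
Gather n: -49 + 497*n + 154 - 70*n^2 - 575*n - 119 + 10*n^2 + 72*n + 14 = -60*n^2 - 6*n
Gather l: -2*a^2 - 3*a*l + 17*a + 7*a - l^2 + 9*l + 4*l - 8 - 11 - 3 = -2*a^2 + 24*a - l^2 + l*(13 - 3*a) - 22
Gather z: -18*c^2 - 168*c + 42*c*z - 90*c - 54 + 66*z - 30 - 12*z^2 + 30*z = -18*c^2 - 258*c - 12*z^2 + z*(42*c + 96) - 84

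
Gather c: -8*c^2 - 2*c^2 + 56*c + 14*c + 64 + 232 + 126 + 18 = -10*c^2 + 70*c + 440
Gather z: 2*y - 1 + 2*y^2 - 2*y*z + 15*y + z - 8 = 2*y^2 + 17*y + z*(1 - 2*y) - 9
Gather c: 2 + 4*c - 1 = 4*c + 1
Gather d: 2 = 2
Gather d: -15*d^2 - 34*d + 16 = -15*d^2 - 34*d + 16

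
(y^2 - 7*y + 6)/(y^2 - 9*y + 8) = (y - 6)/(y - 8)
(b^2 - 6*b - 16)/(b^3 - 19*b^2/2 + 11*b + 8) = 2*(b + 2)/(2*b^2 - 3*b - 2)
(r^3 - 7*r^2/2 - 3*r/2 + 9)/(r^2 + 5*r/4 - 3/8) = 4*(r^2 - 5*r + 6)/(4*r - 1)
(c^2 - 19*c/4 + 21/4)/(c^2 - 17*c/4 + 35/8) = 2*(c - 3)/(2*c - 5)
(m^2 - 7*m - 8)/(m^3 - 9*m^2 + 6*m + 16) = 1/(m - 2)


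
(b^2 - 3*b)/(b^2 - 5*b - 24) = b*(3 - b)/(-b^2 + 5*b + 24)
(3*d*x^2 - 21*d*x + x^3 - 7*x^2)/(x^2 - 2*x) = (3*d*x - 21*d + x^2 - 7*x)/(x - 2)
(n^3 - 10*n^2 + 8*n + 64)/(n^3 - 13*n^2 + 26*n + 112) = (n - 4)/(n - 7)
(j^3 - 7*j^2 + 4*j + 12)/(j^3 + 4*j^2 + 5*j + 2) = (j^2 - 8*j + 12)/(j^2 + 3*j + 2)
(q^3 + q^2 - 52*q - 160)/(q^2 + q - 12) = (q^2 - 3*q - 40)/(q - 3)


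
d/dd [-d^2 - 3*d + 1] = -2*d - 3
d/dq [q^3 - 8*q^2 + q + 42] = 3*q^2 - 16*q + 1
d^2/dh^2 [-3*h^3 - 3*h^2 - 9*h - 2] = -18*h - 6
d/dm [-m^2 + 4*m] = 4 - 2*m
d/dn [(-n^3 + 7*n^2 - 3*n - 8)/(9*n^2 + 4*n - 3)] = (-9*n^4 - 8*n^3 + 64*n^2 + 102*n + 41)/(81*n^4 + 72*n^3 - 38*n^2 - 24*n + 9)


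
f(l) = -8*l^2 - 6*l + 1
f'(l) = -16*l - 6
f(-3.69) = -85.79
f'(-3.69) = 53.04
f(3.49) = -117.38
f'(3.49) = -61.84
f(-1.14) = -2.56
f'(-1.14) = 12.24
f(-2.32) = -28.14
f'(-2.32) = 31.12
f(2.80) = -78.52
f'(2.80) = -50.80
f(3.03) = -90.63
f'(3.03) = -54.48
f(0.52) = -4.28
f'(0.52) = -14.32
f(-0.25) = 2.00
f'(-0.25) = -2.00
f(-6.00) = -251.00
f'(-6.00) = 90.00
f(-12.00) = -1079.00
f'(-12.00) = 186.00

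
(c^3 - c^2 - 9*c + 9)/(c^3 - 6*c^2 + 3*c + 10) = (c^3 - c^2 - 9*c + 9)/(c^3 - 6*c^2 + 3*c + 10)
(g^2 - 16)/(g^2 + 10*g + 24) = (g - 4)/(g + 6)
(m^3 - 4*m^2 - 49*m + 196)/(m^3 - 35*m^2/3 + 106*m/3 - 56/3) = 3*(m + 7)/(3*m - 2)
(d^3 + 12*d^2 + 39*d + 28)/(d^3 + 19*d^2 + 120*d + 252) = (d^2 + 5*d + 4)/(d^2 + 12*d + 36)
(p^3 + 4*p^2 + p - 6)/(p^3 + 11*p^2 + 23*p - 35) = (p^2 + 5*p + 6)/(p^2 + 12*p + 35)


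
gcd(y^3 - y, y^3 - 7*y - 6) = y + 1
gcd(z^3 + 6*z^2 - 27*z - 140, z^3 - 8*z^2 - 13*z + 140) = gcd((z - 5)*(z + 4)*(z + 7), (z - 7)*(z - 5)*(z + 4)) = z^2 - z - 20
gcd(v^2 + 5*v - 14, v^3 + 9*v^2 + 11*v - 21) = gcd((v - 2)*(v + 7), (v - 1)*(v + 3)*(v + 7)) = v + 7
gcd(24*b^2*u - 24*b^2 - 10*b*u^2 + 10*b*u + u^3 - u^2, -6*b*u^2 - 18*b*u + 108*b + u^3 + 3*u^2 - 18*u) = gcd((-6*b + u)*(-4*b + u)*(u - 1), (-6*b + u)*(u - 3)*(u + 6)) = -6*b + u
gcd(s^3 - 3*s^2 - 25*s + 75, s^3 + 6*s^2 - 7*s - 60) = s^2 + 2*s - 15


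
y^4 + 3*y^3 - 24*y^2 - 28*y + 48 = (y - 4)*(y - 1)*(y + 2)*(y + 6)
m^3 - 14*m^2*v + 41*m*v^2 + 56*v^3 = (m - 8*v)*(m - 7*v)*(m + v)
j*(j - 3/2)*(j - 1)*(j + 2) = j^4 - j^3/2 - 7*j^2/2 + 3*j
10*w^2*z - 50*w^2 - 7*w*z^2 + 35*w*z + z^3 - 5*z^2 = (-5*w + z)*(-2*w + z)*(z - 5)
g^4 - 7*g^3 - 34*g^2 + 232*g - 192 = (g - 8)*(g - 4)*(g - 1)*(g + 6)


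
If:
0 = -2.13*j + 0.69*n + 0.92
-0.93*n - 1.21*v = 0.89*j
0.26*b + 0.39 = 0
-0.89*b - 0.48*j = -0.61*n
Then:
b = -1.50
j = -0.37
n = -2.48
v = 2.18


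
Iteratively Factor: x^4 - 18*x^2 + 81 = (x + 3)*(x^3 - 3*x^2 - 9*x + 27) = (x - 3)*(x + 3)*(x^2 - 9) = (x - 3)^2*(x + 3)*(x + 3)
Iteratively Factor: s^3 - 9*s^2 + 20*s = (s - 5)*(s^2 - 4*s) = (s - 5)*(s - 4)*(s)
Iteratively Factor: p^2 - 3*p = (p - 3)*(p)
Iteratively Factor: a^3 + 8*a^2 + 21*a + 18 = (a + 3)*(a^2 + 5*a + 6) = (a + 2)*(a + 3)*(a + 3)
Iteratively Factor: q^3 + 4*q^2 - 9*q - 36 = (q + 3)*(q^2 + q - 12) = (q - 3)*(q + 3)*(q + 4)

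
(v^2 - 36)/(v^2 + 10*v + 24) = (v - 6)/(v + 4)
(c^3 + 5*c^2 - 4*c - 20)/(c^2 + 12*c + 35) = (c^2 - 4)/(c + 7)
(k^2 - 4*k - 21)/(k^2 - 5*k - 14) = (k + 3)/(k + 2)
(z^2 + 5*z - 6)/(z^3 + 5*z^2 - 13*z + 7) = (z + 6)/(z^2 + 6*z - 7)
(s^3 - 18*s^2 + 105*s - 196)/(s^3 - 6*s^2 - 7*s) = (s^2 - 11*s + 28)/(s*(s + 1))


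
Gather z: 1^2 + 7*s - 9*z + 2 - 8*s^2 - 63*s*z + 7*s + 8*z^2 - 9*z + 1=-8*s^2 + 14*s + 8*z^2 + z*(-63*s - 18) + 4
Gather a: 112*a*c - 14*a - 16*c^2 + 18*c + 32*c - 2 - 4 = a*(112*c - 14) - 16*c^2 + 50*c - 6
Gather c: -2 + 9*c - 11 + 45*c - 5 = 54*c - 18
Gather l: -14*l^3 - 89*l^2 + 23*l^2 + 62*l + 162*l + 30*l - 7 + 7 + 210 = -14*l^3 - 66*l^2 + 254*l + 210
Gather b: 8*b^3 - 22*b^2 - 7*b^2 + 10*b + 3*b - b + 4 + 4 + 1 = 8*b^3 - 29*b^2 + 12*b + 9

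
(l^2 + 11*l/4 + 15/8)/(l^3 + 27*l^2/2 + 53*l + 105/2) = (l + 5/4)/(l^2 + 12*l + 35)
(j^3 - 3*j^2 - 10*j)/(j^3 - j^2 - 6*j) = (j - 5)/(j - 3)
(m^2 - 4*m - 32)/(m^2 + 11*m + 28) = (m - 8)/(m + 7)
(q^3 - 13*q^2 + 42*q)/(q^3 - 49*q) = (q - 6)/(q + 7)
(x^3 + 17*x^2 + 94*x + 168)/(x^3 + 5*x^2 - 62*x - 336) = (x + 4)/(x - 8)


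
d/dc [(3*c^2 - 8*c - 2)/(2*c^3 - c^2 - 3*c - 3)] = (-6*c^4 + 32*c^3 - 5*c^2 - 22*c + 18)/(4*c^6 - 4*c^5 - 11*c^4 - 6*c^3 + 15*c^2 + 18*c + 9)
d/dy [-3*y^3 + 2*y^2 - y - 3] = -9*y^2 + 4*y - 1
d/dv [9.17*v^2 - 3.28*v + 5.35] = 18.34*v - 3.28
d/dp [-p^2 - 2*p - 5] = -2*p - 2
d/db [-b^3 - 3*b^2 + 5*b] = -3*b^2 - 6*b + 5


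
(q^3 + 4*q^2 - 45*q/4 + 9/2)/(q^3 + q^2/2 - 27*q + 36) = (q - 1/2)/(q - 4)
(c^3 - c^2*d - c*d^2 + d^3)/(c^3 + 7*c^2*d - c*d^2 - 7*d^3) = (c - d)/(c + 7*d)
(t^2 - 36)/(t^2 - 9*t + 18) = (t + 6)/(t - 3)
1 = 1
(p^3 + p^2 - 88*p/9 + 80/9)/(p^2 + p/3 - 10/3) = (3*p^2 + 8*p - 16)/(3*(p + 2))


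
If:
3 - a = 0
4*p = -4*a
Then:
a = 3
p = -3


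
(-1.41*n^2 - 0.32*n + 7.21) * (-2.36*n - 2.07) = 3.3276*n^3 + 3.6739*n^2 - 16.3532*n - 14.9247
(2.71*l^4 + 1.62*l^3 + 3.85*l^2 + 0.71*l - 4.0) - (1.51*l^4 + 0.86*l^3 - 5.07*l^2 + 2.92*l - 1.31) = 1.2*l^4 + 0.76*l^3 + 8.92*l^2 - 2.21*l - 2.69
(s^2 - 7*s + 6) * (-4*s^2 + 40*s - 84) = -4*s^4 + 68*s^3 - 388*s^2 + 828*s - 504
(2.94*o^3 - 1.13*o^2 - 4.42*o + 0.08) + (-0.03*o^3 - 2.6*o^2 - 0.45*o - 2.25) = 2.91*o^3 - 3.73*o^2 - 4.87*o - 2.17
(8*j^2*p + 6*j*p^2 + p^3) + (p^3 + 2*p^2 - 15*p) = 8*j^2*p + 6*j*p^2 + 2*p^3 + 2*p^2 - 15*p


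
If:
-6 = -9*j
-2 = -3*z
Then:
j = 2/3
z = 2/3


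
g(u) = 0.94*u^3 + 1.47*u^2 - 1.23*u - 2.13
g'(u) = 2.82*u^2 + 2.94*u - 1.23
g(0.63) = -2.09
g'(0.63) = 1.74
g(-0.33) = -1.60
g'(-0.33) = -1.89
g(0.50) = -2.26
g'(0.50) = 0.94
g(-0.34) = -1.58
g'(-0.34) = -1.90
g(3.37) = 46.40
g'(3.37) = 40.70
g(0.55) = -2.21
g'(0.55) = 1.24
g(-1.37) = -0.10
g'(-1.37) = 0.04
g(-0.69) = -0.89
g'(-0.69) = -1.92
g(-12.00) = -1400.01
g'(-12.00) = 369.57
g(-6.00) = -144.87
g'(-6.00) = 82.65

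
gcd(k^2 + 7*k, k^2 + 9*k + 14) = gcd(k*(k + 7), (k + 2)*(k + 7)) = k + 7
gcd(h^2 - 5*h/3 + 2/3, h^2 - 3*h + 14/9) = h - 2/3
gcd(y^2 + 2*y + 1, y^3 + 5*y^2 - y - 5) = y + 1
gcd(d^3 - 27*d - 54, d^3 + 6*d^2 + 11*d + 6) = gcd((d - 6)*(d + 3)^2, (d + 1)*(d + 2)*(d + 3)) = d + 3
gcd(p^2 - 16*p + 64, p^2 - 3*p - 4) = 1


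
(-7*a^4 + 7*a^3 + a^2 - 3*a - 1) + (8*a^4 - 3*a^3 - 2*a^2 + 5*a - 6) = a^4 + 4*a^3 - a^2 + 2*a - 7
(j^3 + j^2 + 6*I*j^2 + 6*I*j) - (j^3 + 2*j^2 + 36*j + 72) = -j^2 + 6*I*j^2 - 36*j + 6*I*j - 72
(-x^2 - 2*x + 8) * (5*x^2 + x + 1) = -5*x^4 - 11*x^3 + 37*x^2 + 6*x + 8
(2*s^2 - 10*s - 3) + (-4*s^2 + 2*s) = -2*s^2 - 8*s - 3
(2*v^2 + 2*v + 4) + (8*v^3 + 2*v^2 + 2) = 8*v^3 + 4*v^2 + 2*v + 6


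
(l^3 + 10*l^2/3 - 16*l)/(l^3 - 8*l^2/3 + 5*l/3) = (3*l^2 + 10*l - 48)/(3*l^2 - 8*l + 5)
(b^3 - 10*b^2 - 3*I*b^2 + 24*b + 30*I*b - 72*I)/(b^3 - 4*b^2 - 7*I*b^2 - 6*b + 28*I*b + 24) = (b^2 - 3*b*(2 + I) + 18*I)/(b^2 - 7*I*b - 6)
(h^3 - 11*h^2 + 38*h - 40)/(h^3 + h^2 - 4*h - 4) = (h^2 - 9*h + 20)/(h^2 + 3*h + 2)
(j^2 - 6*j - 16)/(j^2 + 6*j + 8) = (j - 8)/(j + 4)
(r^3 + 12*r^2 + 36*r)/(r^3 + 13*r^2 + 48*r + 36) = r/(r + 1)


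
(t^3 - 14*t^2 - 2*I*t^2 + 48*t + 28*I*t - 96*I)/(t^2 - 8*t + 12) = (t^2 - 2*t*(4 + I) + 16*I)/(t - 2)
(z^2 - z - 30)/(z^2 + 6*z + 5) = (z - 6)/(z + 1)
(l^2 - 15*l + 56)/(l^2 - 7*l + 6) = (l^2 - 15*l + 56)/(l^2 - 7*l + 6)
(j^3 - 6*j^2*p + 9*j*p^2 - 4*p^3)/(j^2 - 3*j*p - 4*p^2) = (j^2 - 2*j*p + p^2)/(j + p)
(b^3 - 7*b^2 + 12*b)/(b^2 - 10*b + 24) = b*(b - 3)/(b - 6)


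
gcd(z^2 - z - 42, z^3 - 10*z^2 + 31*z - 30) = 1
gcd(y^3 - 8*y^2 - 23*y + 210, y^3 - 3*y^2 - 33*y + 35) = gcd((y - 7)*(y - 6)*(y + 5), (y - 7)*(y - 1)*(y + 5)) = y^2 - 2*y - 35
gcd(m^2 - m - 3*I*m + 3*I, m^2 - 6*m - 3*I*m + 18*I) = m - 3*I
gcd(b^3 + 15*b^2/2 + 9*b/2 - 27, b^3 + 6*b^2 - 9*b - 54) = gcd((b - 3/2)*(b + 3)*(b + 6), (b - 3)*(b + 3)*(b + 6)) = b^2 + 9*b + 18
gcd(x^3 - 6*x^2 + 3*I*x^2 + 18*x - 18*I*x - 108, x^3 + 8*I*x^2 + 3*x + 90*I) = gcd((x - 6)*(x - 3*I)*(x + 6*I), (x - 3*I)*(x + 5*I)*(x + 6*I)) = x^2 + 3*I*x + 18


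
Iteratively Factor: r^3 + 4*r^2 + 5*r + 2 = (r + 2)*(r^2 + 2*r + 1) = (r + 1)*(r + 2)*(r + 1)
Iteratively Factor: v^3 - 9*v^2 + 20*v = (v)*(v^2 - 9*v + 20) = v*(v - 5)*(v - 4)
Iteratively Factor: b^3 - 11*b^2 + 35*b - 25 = (b - 5)*(b^2 - 6*b + 5) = (b - 5)^2*(b - 1)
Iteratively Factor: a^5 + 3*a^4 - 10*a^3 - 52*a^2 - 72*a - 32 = (a - 4)*(a^4 + 7*a^3 + 18*a^2 + 20*a + 8) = (a - 4)*(a + 2)*(a^3 + 5*a^2 + 8*a + 4) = (a - 4)*(a + 2)^2*(a^2 + 3*a + 2) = (a - 4)*(a + 1)*(a + 2)^2*(a + 2)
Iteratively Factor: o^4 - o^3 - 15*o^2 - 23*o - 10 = (o + 2)*(o^3 - 3*o^2 - 9*o - 5) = (o - 5)*(o + 2)*(o^2 + 2*o + 1) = (o - 5)*(o + 1)*(o + 2)*(o + 1)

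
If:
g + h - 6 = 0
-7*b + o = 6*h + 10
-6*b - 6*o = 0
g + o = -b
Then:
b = -23/4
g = 0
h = 6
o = 23/4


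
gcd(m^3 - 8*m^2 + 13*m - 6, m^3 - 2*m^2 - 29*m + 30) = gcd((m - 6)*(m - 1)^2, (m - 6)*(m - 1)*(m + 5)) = m^2 - 7*m + 6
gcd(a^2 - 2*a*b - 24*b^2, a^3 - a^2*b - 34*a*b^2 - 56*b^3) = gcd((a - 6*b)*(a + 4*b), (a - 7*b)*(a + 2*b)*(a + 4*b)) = a + 4*b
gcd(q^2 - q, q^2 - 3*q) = q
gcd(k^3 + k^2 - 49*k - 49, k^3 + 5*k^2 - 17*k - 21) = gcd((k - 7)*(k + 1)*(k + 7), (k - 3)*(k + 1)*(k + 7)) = k^2 + 8*k + 7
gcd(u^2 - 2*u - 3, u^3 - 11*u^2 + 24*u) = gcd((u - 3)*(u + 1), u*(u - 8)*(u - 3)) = u - 3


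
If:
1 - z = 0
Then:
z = 1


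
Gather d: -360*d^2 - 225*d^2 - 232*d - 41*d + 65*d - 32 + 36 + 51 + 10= -585*d^2 - 208*d + 65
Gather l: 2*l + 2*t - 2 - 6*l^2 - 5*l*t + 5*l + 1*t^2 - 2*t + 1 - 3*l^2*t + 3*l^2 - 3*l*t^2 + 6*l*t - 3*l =l^2*(-3*t - 3) + l*(-3*t^2 + t + 4) + t^2 - 1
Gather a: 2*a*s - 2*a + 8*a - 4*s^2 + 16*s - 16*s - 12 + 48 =a*(2*s + 6) - 4*s^2 + 36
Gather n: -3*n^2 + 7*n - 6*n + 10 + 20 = -3*n^2 + n + 30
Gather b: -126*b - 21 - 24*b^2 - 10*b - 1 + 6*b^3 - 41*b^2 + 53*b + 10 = 6*b^3 - 65*b^2 - 83*b - 12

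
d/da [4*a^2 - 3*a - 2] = 8*a - 3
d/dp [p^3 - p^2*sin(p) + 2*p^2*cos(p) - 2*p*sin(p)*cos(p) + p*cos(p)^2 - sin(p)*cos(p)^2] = -2*p^2*sin(p) - p^2*cos(p) + 3*p^2 - 2*p*sin(p) - p*sin(2*p) + 4*p*cos(p) - 2*p*cos(2*p) - sin(2*p) - cos(p)/4 + cos(2*p)/2 - 3*cos(3*p)/4 + 1/2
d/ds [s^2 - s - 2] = 2*s - 1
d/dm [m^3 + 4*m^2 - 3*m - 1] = 3*m^2 + 8*m - 3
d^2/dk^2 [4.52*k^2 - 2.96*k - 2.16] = 9.04000000000000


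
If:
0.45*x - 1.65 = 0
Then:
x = 3.67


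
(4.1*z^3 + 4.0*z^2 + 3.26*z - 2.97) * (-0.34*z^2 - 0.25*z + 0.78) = -1.394*z^5 - 2.385*z^4 + 1.0896*z^3 + 3.3148*z^2 + 3.2853*z - 2.3166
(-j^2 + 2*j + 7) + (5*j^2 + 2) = 4*j^2 + 2*j + 9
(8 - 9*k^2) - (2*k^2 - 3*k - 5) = -11*k^2 + 3*k + 13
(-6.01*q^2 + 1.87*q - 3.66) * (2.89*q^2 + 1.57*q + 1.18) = -17.3689*q^4 - 4.0314*q^3 - 14.7333*q^2 - 3.5396*q - 4.3188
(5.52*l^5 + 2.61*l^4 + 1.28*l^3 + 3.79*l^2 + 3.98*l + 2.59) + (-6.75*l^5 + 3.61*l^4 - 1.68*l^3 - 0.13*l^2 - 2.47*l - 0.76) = -1.23*l^5 + 6.22*l^4 - 0.4*l^3 + 3.66*l^2 + 1.51*l + 1.83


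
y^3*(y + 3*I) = y^4 + 3*I*y^3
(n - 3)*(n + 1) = n^2 - 2*n - 3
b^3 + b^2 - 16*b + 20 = (b - 2)^2*(b + 5)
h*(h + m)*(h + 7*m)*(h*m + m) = h^4*m + 8*h^3*m^2 + h^3*m + 7*h^2*m^3 + 8*h^2*m^2 + 7*h*m^3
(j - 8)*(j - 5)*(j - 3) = j^3 - 16*j^2 + 79*j - 120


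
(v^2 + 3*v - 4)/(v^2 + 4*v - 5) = (v + 4)/(v + 5)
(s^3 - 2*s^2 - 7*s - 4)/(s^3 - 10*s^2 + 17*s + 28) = (s + 1)/(s - 7)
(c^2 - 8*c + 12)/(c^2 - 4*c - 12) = (c - 2)/(c + 2)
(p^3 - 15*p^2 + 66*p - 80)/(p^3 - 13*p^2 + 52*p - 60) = (p - 8)/(p - 6)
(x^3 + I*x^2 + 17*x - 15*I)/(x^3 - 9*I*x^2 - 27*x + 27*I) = (x^2 + 4*I*x + 5)/(x^2 - 6*I*x - 9)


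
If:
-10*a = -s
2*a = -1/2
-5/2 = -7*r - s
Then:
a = -1/4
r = 5/7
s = -5/2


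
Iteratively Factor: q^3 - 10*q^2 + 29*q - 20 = (q - 5)*(q^2 - 5*q + 4) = (q - 5)*(q - 4)*(q - 1)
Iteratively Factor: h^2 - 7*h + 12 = (h - 4)*(h - 3)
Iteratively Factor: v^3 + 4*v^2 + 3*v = (v)*(v^2 + 4*v + 3) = v*(v + 1)*(v + 3)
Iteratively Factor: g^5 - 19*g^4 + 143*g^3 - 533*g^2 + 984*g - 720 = (g - 3)*(g^4 - 16*g^3 + 95*g^2 - 248*g + 240) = (g - 5)*(g - 3)*(g^3 - 11*g^2 + 40*g - 48) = (g - 5)*(g - 3)^2*(g^2 - 8*g + 16) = (g - 5)*(g - 4)*(g - 3)^2*(g - 4)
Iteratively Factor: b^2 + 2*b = (b)*(b + 2)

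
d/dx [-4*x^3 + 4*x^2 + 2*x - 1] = -12*x^2 + 8*x + 2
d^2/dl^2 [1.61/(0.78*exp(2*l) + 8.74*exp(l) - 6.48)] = (1.61*(1.56*exp(l) + 8.74)*(3.12*exp(l) + 17.48)*exp(l) - (5.0232*exp(l) + 14.0714)*(0.78*exp(2*l) + 8.74*exp(l) - 6.48))*exp(l)/(0.78*exp(2*l) + 8.74*exp(l) - 6.48)^3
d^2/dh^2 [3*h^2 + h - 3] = 6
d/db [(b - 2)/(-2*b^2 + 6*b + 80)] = (-b^2 + 3*b + (b - 2)*(2*b - 3) + 40)/(2*(-b^2 + 3*b + 40)^2)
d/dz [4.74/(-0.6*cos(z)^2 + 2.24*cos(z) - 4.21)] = (10.6176 - 5.688*cos(z))*sin(z)/(0.6*cos(z)^2 - 2.24*cos(z) + 4.21)^2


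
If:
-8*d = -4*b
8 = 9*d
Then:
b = 16/9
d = 8/9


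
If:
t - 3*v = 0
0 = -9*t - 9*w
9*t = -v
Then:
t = 0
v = 0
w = 0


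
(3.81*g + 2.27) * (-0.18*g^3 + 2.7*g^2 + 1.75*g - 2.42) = -0.6858*g^4 + 9.8784*g^3 + 12.7965*g^2 - 5.2477*g - 5.4934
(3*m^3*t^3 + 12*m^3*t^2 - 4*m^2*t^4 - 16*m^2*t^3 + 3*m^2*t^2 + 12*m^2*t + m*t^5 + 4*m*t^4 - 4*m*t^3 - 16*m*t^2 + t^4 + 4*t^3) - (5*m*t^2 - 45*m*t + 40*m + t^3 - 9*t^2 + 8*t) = 3*m^3*t^3 + 12*m^3*t^2 - 4*m^2*t^4 - 16*m^2*t^3 + 3*m^2*t^2 + 12*m^2*t + m*t^5 + 4*m*t^4 - 4*m*t^3 - 21*m*t^2 + 45*m*t - 40*m + t^4 + 3*t^3 + 9*t^2 - 8*t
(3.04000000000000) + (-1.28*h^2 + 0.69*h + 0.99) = -1.28*h^2 + 0.69*h + 4.03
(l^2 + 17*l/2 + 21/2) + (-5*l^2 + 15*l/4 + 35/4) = -4*l^2 + 49*l/4 + 77/4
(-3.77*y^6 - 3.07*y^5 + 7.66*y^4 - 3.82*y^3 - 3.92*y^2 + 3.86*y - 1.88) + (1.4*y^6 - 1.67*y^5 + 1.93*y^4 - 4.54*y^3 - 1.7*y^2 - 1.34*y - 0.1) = -2.37*y^6 - 4.74*y^5 + 9.59*y^4 - 8.36*y^3 - 5.62*y^2 + 2.52*y - 1.98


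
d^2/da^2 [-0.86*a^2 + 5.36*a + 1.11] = -1.72000000000000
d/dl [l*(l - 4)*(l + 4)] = 3*l^2 - 16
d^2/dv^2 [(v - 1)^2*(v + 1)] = 6*v - 2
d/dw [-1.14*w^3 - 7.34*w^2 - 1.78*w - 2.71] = -3.42*w^2 - 14.68*w - 1.78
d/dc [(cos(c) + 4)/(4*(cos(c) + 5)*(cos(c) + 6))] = (cos(c)^2 + 8*cos(c) + 14)*sin(c)/(4*(cos(c) + 5)^2*(cos(c) + 6)^2)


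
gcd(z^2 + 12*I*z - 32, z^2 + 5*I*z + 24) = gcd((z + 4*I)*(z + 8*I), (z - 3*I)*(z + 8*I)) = z + 8*I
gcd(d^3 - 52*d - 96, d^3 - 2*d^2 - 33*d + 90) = d + 6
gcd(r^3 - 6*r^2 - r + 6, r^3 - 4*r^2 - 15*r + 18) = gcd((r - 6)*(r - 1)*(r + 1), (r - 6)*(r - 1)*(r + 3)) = r^2 - 7*r + 6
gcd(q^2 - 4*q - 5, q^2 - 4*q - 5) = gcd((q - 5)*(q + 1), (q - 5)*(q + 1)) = q^2 - 4*q - 5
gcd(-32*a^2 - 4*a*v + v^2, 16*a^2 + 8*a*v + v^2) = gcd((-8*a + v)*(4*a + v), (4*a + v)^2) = 4*a + v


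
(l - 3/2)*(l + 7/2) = l^2 + 2*l - 21/4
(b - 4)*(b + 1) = b^2 - 3*b - 4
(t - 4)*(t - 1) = t^2 - 5*t + 4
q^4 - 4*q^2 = q^2*(q - 2)*(q + 2)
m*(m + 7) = m^2 + 7*m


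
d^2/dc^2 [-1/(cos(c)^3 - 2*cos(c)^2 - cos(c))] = ((sin(c)^2 + 2*cos(c))*(cos(c) + 16*cos(2*c) - 9*cos(3*c))*cos(c)/4 + 2*(-3*cos(c)^2 + 4*cos(c) + 1)^2*sin(c)^2)/((sin(c)^2 + 2*cos(c))^3*cos(c)^3)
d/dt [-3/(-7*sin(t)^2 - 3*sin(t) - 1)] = -3*(14*sin(t) + 3)*cos(t)/(7*sin(t)^2 + 3*sin(t) + 1)^2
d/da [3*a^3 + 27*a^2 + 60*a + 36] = 9*a^2 + 54*a + 60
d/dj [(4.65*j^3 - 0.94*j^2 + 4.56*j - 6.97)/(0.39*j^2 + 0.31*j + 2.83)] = (1.8135*j^4 + 2.883*j^3 + 37.4087*j^2 + 0.1162*j + 15.0655)/(0.1521*j^4 + 0.2418*j^3 + 2.3035*j^2 + 1.7546*j + 8.0089)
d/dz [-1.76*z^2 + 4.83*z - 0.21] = 4.83 - 3.52*z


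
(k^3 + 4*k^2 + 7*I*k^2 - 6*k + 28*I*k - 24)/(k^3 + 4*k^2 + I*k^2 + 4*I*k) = (k + 6*I)/k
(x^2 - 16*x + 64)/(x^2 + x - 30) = (x^2 - 16*x + 64)/(x^2 + x - 30)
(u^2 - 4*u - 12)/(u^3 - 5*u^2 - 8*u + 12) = 1/(u - 1)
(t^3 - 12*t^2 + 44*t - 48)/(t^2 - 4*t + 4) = (t^2 - 10*t + 24)/(t - 2)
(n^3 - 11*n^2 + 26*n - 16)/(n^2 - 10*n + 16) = n - 1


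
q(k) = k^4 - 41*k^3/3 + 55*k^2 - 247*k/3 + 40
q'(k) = 4*k^3 - 41*k^2 + 110*k - 247/3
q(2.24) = 3.11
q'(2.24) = 3.30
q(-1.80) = 456.60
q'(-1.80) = -436.50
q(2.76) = 2.42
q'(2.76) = -6.96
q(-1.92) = 511.15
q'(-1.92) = -472.99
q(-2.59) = 904.63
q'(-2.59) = -711.76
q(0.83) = 2.21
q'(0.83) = -16.99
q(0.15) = 28.84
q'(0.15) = -66.74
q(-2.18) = 645.04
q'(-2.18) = -558.42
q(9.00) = 352.00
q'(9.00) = 502.67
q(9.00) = 352.00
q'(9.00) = 502.67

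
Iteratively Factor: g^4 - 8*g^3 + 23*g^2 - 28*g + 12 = (g - 3)*(g^3 - 5*g^2 + 8*g - 4) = (g - 3)*(g - 1)*(g^2 - 4*g + 4) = (g - 3)*(g - 2)*(g - 1)*(g - 2)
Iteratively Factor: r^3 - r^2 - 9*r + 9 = (r - 1)*(r^2 - 9) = (r - 3)*(r - 1)*(r + 3)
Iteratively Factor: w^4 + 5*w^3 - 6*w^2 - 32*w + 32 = (w + 4)*(w^3 + w^2 - 10*w + 8) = (w - 2)*(w + 4)*(w^2 + 3*w - 4) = (w - 2)*(w + 4)^2*(w - 1)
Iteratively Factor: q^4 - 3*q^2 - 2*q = (q + 1)*(q^3 - q^2 - 2*q) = (q + 1)^2*(q^2 - 2*q) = q*(q + 1)^2*(q - 2)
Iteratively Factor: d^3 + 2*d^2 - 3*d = (d - 1)*(d^2 + 3*d) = (d - 1)*(d + 3)*(d)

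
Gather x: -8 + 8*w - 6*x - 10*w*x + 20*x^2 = 8*w + 20*x^2 + x*(-10*w - 6) - 8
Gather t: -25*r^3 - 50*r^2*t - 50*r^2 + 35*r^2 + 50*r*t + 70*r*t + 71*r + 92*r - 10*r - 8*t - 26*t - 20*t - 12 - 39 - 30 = -25*r^3 - 15*r^2 + 153*r + t*(-50*r^2 + 120*r - 54) - 81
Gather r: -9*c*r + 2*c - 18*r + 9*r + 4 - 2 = 2*c + r*(-9*c - 9) + 2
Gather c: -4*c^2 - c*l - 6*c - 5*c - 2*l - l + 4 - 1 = -4*c^2 + c*(-l - 11) - 3*l + 3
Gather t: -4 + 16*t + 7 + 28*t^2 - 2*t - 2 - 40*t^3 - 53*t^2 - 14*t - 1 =-40*t^3 - 25*t^2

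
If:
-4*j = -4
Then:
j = 1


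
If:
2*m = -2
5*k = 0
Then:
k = 0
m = -1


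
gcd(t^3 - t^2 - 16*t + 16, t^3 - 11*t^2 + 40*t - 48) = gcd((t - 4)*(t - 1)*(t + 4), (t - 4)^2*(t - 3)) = t - 4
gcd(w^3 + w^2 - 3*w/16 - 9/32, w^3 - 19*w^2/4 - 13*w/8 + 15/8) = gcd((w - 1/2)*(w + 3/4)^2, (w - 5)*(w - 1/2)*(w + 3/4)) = w^2 + w/4 - 3/8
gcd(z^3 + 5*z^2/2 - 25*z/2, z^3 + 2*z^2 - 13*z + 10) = z + 5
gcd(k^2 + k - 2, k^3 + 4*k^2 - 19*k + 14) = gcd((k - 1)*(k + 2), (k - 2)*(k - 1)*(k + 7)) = k - 1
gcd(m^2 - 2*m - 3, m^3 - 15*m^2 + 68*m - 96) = m - 3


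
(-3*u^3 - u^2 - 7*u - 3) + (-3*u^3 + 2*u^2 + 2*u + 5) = -6*u^3 + u^2 - 5*u + 2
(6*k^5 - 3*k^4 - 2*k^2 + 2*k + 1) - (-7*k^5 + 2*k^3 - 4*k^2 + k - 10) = 13*k^5 - 3*k^4 - 2*k^3 + 2*k^2 + k + 11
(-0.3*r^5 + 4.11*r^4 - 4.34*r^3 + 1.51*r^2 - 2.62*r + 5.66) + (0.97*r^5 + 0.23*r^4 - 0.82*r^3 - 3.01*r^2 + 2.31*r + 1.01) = 0.67*r^5 + 4.34*r^4 - 5.16*r^3 - 1.5*r^2 - 0.31*r + 6.67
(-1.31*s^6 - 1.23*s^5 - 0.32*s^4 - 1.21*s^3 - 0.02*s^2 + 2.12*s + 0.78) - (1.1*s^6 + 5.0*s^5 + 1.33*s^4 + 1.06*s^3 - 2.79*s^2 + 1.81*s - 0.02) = -2.41*s^6 - 6.23*s^5 - 1.65*s^4 - 2.27*s^3 + 2.77*s^2 + 0.31*s + 0.8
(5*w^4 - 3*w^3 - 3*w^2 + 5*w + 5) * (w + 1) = 5*w^5 + 2*w^4 - 6*w^3 + 2*w^2 + 10*w + 5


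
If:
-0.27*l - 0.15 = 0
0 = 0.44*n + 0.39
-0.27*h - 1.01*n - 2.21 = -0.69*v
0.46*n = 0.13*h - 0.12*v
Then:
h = -2.16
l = -0.56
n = -0.89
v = 1.06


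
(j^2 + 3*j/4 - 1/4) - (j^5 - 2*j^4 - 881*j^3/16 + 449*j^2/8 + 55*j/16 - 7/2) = -j^5 + 2*j^4 + 881*j^3/16 - 441*j^2/8 - 43*j/16 + 13/4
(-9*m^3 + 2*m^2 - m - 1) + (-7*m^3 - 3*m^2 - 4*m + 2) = -16*m^3 - m^2 - 5*m + 1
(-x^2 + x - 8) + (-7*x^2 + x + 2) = -8*x^2 + 2*x - 6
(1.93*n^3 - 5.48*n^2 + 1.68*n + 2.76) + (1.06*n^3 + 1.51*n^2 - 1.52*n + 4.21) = 2.99*n^3 - 3.97*n^2 + 0.16*n + 6.97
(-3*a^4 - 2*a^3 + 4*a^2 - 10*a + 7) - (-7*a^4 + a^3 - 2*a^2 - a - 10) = 4*a^4 - 3*a^3 + 6*a^2 - 9*a + 17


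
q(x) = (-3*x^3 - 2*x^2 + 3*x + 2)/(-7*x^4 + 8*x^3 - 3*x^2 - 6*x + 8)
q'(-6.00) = -0.00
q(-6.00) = -0.05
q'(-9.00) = 0.00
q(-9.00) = -0.04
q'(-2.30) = 0.00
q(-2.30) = -0.07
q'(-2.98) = -0.01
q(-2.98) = -0.07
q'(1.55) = -0.28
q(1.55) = 0.49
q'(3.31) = -0.08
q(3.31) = 0.20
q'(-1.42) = 0.05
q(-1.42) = -0.06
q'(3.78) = -0.06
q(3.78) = 0.17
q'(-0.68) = 0.24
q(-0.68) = -0.00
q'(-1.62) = 0.03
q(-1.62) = -0.06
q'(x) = (-9*x^2 - 4*x + 3)/(-7*x^4 + 8*x^3 - 3*x^2 - 6*x + 8) + (-3*x^3 - 2*x^2 + 3*x + 2)*(28*x^3 - 24*x^2 + 6*x + 6)/(-7*x^4 + 8*x^3 - 3*x^2 - 6*x + 8)^2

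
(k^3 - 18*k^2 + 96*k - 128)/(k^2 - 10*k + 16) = k - 8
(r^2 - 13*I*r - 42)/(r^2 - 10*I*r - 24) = (r - 7*I)/(r - 4*I)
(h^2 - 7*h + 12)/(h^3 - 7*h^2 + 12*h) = 1/h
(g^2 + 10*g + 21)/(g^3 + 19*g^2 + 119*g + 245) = (g + 3)/(g^2 + 12*g + 35)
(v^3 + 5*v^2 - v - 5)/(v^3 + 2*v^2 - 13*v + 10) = (v + 1)/(v - 2)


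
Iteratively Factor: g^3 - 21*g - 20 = (g + 4)*(g^2 - 4*g - 5) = (g - 5)*(g + 4)*(g + 1)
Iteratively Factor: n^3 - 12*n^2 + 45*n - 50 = (n - 2)*(n^2 - 10*n + 25) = (n - 5)*(n - 2)*(n - 5)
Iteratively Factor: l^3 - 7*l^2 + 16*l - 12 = (l - 2)*(l^2 - 5*l + 6) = (l - 3)*(l - 2)*(l - 2)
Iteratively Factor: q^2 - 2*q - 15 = (q + 3)*(q - 5)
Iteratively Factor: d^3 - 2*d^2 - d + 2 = (d - 1)*(d^2 - d - 2) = (d - 2)*(d - 1)*(d + 1)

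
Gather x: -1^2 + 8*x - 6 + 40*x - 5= 48*x - 12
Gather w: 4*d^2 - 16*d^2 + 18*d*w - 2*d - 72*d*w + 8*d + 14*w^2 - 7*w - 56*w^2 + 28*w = -12*d^2 + 6*d - 42*w^2 + w*(21 - 54*d)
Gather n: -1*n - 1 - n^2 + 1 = -n^2 - n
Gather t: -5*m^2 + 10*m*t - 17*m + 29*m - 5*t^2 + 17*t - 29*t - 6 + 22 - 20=-5*m^2 + 12*m - 5*t^2 + t*(10*m - 12) - 4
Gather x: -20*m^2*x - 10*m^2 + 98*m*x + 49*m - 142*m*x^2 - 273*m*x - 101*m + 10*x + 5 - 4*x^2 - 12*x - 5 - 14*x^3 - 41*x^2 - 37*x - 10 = -10*m^2 - 52*m - 14*x^3 + x^2*(-142*m - 45) + x*(-20*m^2 - 175*m - 39) - 10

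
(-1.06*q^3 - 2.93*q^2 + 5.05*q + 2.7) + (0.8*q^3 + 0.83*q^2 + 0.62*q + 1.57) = -0.26*q^3 - 2.1*q^2 + 5.67*q + 4.27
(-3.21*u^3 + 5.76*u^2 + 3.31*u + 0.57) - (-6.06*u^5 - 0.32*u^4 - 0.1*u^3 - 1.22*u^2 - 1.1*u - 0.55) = 6.06*u^5 + 0.32*u^4 - 3.11*u^3 + 6.98*u^2 + 4.41*u + 1.12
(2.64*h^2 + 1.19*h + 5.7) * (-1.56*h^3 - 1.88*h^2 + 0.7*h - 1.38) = -4.1184*h^5 - 6.8196*h^4 - 9.2812*h^3 - 13.5262*h^2 + 2.3478*h - 7.866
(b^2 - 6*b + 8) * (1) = b^2 - 6*b + 8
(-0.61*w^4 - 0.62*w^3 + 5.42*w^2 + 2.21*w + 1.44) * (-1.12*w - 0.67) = 0.6832*w^5 + 1.1031*w^4 - 5.655*w^3 - 6.1066*w^2 - 3.0935*w - 0.9648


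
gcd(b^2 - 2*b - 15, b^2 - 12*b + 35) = b - 5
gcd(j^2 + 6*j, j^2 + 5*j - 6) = j + 6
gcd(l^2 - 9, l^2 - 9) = l^2 - 9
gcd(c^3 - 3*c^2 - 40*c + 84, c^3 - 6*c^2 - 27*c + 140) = c - 7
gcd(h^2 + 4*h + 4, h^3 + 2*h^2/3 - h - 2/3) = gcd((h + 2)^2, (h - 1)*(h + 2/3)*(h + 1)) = 1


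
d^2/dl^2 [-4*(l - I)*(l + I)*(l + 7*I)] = -24*l - 56*I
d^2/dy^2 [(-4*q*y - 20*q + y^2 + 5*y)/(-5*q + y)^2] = 2*(-12*q*y - 60*q + 3*y^2 + 15*y + (5*q - y)^2 + 2*(5*q - y)*(-4*q + 2*y + 5))/(5*q - y)^4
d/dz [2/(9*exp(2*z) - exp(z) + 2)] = (2 - 36*exp(z))*exp(z)/(9*exp(2*z) - exp(z) + 2)^2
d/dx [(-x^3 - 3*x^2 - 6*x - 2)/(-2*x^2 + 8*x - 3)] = (2*x^4 - 16*x^3 - 27*x^2 + 10*x + 34)/(4*x^4 - 32*x^3 + 76*x^2 - 48*x + 9)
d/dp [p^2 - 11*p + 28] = 2*p - 11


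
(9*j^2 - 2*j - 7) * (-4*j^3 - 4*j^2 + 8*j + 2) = -36*j^5 - 28*j^4 + 108*j^3 + 30*j^2 - 60*j - 14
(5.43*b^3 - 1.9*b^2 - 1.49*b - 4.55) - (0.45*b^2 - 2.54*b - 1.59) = 5.43*b^3 - 2.35*b^2 + 1.05*b - 2.96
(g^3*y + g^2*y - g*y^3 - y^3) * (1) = g^3*y + g^2*y - g*y^3 - y^3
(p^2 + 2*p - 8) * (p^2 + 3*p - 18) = p^4 + 5*p^3 - 20*p^2 - 60*p + 144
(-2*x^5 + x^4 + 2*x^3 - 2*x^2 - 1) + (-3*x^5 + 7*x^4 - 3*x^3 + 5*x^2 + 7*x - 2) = -5*x^5 + 8*x^4 - x^3 + 3*x^2 + 7*x - 3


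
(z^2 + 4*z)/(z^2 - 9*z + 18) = z*(z + 4)/(z^2 - 9*z + 18)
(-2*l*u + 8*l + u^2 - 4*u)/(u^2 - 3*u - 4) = (-2*l + u)/(u + 1)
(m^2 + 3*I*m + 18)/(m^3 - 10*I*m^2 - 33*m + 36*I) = (m + 6*I)/(m^2 - 7*I*m - 12)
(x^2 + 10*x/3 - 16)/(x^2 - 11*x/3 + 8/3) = (x + 6)/(x - 1)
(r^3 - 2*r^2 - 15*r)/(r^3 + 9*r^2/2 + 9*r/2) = 2*(r - 5)/(2*r + 3)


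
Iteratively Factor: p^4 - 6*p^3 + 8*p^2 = (p - 2)*(p^3 - 4*p^2) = p*(p - 2)*(p^2 - 4*p) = p^2*(p - 2)*(p - 4)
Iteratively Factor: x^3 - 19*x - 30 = (x - 5)*(x^2 + 5*x + 6) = (x - 5)*(x + 3)*(x + 2)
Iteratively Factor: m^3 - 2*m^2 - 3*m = (m - 3)*(m^2 + m) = m*(m - 3)*(m + 1)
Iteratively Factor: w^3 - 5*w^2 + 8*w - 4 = (w - 2)*(w^2 - 3*w + 2) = (w - 2)*(w - 1)*(w - 2)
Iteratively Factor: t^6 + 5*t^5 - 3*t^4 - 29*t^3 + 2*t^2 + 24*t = (t - 2)*(t^5 + 7*t^4 + 11*t^3 - 7*t^2 - 12*t) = (t - 2)*(t + 1)*(t^4 + 6*t^3 + 5*t^2 - 12*t) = t*(t - 2)*(t + 1)*(t^3 + 6*t^2 + 5*t - 12) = t*(t - 2)*(t + 1)*(t + 4)*(t^2 + 2*t - 3) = t*(t - 2)*(t - 1)*(t + 1)*(t + 4)*(t + 3)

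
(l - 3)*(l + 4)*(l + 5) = l^3 + 6*l^2 - 7*l - 60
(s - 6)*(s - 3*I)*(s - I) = s^3 - 6*s^2 - 4*I*s^2 - 3*s + 24*I*s + 18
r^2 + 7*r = r*(r + 7)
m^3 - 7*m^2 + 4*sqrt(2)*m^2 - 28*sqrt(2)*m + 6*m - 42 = (m - 7)*(m + sqrt(2))*(m + 3*sqrt(2))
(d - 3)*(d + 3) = d^2 - 9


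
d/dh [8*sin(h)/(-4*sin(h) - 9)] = -72*cos(h)/(4*sin(h) + 9)^2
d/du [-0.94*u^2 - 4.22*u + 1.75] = -1.88*u - 4.22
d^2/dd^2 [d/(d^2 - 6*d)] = 2/(d^3 - 18*d^2 + 108*d - 216)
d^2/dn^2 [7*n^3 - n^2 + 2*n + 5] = 42*n - 2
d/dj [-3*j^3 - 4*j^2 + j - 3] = -9*j^2 - 8*j + 1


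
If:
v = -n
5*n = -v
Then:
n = 0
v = 0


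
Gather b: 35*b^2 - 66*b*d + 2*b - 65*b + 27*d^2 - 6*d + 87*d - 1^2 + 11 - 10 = 35*b^2 + b*(-66*d - 63) + 27*d^2 + 81*d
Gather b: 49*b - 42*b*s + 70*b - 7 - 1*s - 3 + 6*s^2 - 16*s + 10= b*(119 - 42*s) + 6*s^2 - 17*s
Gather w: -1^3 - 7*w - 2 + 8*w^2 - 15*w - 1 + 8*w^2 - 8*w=16*w^2 - 30*w - 4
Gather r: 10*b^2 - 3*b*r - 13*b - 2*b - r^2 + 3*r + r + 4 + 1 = 10*b^2 - 15*b - r^2 + r*(4 - 3*b) + 5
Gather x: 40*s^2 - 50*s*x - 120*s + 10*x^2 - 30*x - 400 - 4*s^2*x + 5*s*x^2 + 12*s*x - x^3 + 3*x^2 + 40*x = 40*s^2 - 120*s - x^3 + x^2*(5*s + 13) + x*(-4*s^2 - 38*s + 10) - 400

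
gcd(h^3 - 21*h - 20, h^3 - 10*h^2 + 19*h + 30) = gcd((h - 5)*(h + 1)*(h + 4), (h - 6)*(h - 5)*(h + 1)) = h^2 - 4*h - 5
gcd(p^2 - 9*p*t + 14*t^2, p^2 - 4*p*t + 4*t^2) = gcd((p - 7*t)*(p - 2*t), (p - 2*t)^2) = p - 2*t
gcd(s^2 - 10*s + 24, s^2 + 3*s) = 1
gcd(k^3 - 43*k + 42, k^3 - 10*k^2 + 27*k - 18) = k^2 - 7*k + 6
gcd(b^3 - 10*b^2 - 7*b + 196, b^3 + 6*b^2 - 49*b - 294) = b - 7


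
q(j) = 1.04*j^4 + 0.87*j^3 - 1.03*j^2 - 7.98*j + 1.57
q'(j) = 4.16*j^3 + 2.61*j^2 - 2.06*j - 7.98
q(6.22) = 1678.11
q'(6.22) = 1081.25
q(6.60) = 2127.53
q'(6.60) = 1288.10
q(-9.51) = 7742.62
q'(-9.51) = -3330.30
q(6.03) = 1481.75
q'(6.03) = 986.61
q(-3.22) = 99.34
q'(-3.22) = -113.17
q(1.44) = -4.99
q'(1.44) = 6.89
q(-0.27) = 3.64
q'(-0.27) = -7.32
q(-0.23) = 3.34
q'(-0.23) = -7.42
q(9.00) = 7303.99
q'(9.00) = 3217.53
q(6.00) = 1452.37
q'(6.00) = 972.18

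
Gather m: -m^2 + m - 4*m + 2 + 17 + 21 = -m^2 - 3*m + 40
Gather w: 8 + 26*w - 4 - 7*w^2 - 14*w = -7*w^2 + 12*w + 4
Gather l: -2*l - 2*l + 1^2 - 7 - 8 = -4*l - 14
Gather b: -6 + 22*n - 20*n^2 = -20*n^2 + 22*n - 6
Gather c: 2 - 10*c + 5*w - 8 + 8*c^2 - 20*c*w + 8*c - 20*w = 8*c^2 + c*(-20*w - 2) - 15*w - 6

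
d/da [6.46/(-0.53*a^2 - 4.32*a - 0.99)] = (6.8476*a + 27.9072)/(0.53*a^2 + 4.32*a + 0.99)^2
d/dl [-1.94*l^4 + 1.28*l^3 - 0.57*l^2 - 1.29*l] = -7.76*l^3 + 3.84*l^2 - 1.14*l - 1.29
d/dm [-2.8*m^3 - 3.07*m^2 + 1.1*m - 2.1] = -8.4*m^2 - 6.14*m + 1.1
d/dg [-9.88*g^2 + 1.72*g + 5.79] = 1.72 - 19.76*g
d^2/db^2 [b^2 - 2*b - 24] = 2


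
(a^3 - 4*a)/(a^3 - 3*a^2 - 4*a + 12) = a/(a - 3)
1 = 1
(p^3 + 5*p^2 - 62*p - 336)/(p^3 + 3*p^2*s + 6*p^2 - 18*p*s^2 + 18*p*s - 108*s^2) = (p^2 - p - 56)/(p^2 + 3*p*s - 18*s^2)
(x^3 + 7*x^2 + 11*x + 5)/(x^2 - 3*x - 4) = (x^2 + 6*x + 5)/(x - 4)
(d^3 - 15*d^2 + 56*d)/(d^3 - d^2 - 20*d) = (-d^2 + 15*d - 56)/(-d^2 + d + 20)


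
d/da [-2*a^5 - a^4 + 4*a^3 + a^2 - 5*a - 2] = -10*a^4 - 4*a^3 + 12*a^2 + 2*a - 5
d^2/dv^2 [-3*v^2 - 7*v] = -6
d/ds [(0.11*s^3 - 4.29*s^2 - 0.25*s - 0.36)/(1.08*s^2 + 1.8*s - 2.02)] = (0.1188*s^4 + 0.395999999999999*s^3 - 8.1186*s^2 + 18.1092*s + 1.153)/(1.1664*s^4 + 3.888*s^3 - 1.1232*s^2 - 7.272*s + 4.0804)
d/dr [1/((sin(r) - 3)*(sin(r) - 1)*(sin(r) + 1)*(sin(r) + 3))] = 4*(4*sin(r)/cos(r)^3 + tan(r))/((sin(r) - 3)^2*(sin(r) + 3)^2)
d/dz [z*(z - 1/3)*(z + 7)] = 3*z^2 + 40*z/3 - 7/3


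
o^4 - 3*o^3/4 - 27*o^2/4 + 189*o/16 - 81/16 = (o - 3/2)^2*(o - 3/4)*(o + 3)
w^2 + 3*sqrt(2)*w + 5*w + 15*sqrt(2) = (w + 5)*(w + 3*sqrt(2))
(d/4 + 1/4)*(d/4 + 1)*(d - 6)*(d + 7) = d^4/16 + 3*d^3/8 - 33*d^2/16 - 103*d/8 - 21/2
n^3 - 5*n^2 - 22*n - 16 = (n - 8)*(n + 1)*(n + 2)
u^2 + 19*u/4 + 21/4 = (u + 7/4)*(u + 3)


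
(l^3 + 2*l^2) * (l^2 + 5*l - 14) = l^5 + 7*l^4 - 4*l^3 - 28*l^2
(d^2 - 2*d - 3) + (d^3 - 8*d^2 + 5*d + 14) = d^3 - 7*d^2 + 3*d + 11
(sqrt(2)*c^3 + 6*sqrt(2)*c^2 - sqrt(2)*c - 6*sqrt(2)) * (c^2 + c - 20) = sqrt(2)*c^5 + 7*sqrt(2)*c^4 - 15*sqrt(2)*c^3 - 127*sqrt(2)*c^2 + 14*sqrt(2)*c + 120*sqrt(2)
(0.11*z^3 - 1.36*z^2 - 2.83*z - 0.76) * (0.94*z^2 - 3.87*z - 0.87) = 0.1034*z^5 - 1.7041*z^4 + 2.5073*z^3 + 11.4209*z^2 + 5.4033*z + 0.6612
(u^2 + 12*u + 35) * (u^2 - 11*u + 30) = u^4 + u^3 - 67*u^2 - 25*u + 1050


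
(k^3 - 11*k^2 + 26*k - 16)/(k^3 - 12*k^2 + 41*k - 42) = (k^2 - 9*k + 8)/(k^2 - 10*k + 21)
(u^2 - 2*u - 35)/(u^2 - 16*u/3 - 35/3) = 3*(u + 5)/(3*u + 5)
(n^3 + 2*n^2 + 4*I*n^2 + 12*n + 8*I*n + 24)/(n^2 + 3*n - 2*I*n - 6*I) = (n^2 + n*(2 + 6*I) + 12*I)/(n + 3)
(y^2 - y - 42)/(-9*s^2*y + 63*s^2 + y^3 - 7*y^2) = (y + 6)/(-9*s^2 + y^2)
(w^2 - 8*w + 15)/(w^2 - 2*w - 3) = (w - 5)/(w + 1)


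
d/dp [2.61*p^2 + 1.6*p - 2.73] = 5.22*p + 1.6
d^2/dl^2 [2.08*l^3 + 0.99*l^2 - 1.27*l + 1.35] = 12.48*l + 1.98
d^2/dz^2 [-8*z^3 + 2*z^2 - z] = 4 - 48*z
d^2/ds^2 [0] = 0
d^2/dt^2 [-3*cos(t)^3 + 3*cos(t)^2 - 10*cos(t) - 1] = 49*cos(t)/4 - 6*cos(2*t) + 27*cos(3*t)/4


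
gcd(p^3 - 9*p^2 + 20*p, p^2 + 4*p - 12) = 1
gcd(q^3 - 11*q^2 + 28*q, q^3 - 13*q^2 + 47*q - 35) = q - 7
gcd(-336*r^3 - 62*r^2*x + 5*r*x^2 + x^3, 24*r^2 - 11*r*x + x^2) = -8*r + x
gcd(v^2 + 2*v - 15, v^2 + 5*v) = v + 5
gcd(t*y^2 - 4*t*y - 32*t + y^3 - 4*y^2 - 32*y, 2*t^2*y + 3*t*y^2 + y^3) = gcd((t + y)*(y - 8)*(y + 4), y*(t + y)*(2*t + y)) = t + y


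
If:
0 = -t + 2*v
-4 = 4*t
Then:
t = -1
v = -1/2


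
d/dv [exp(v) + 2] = exp(v)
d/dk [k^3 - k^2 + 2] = k*(3*k - 2)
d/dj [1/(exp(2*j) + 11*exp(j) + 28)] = (-2*exp(j) - 11)*exp(j)/(exp(2*j) + 11*exp(j) + 28)^2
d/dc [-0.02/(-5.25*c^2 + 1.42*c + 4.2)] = (0.0284 - 0.21*c)/(-5.25*c^2 + 1.42*c + 4.2)^2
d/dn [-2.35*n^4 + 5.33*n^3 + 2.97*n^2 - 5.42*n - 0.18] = -9.4*n^3 + 15.99*n^2 + 5.94*n - 5.42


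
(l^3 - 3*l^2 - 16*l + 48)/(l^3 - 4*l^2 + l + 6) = (l^2 - 16)/(l^2 - l - 2)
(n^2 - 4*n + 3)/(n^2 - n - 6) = (n - 1)/(n + 2)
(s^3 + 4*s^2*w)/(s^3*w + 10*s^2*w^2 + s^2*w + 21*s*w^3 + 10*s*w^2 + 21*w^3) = s^2*(s + 4*w)/(w*(s^3 + 10*s^2*w + s^2 + 21*s*w^2 + 10*s*w + 21*w^2))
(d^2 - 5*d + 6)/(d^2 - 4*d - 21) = (-d^2 + 5*d - 6)/(-d^2 + 4*d + 21)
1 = 1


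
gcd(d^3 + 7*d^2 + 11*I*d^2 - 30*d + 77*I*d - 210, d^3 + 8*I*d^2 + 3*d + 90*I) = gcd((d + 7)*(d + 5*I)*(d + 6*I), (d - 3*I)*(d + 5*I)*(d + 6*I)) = d^2 + 11*I*d - 30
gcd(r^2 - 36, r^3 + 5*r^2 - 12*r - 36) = r + 6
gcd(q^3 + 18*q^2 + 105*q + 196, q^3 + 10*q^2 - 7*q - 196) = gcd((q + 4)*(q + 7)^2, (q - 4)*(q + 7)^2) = q^2 + 14*q + 49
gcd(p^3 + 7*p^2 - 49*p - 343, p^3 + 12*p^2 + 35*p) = p + 7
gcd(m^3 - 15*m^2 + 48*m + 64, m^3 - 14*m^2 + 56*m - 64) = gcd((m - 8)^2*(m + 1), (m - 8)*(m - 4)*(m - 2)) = m - 8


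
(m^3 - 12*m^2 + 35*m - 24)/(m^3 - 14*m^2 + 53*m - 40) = (m - 3)/(m - 5)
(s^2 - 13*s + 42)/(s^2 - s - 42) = (s - 6)/(s + 6)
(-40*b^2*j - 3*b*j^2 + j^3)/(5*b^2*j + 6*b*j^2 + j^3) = (-8*b + j)/(b + j)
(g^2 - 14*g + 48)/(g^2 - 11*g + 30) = (g - 8)/(g - 5)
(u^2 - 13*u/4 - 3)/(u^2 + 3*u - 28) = (u + 3/4)/(u + 7)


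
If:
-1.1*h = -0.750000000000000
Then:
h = 0.68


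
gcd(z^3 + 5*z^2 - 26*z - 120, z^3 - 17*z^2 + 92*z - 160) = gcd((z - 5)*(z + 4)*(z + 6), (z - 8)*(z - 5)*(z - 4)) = z - 5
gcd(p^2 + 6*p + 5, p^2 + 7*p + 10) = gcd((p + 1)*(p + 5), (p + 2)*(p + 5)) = p + 5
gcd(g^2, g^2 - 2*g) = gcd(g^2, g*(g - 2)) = g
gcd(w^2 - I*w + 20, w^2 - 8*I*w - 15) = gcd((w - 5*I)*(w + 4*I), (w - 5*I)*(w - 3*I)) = w - 5*I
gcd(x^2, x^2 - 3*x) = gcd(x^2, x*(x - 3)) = x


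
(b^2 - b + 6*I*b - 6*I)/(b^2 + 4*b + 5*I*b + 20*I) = (b^2 + b*(-1 + 6*I) - 6*I)/(b^2 + b*(4 + 5*I) + 20*I)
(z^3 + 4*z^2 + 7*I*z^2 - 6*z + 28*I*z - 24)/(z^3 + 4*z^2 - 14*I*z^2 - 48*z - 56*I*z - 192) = (z^2 + 7*I*z - 6)/(z^2 - 14*I*z - 48)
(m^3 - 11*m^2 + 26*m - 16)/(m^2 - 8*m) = m - 3 + 2/m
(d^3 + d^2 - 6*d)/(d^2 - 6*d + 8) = d*(d + 3)/(d - 4)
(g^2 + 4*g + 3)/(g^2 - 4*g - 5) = (g + 3)/(g - 5)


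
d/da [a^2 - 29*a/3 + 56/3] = 2*a - 29/3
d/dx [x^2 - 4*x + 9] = 2*x - 4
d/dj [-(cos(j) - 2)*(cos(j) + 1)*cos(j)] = (3*cos(j)^2 - 2*cos(j) - 2)*sin(j)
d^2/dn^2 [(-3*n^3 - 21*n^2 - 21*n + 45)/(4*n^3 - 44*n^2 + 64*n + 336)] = 27*(-2*n^6 + 3*n^5 + 129*n^4 - 39*n^3 - 1527*n^2 - 5808*n - 2476)/(2*(n^9 - 33*n^8 + 411*n^7 - 2135*n^6 + 1032*n^5 + 30108*n^4 - 63440*n^3 - 168336*n^2 + 338688*n + 592704))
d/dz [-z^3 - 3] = -3*z^2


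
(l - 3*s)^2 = l^2 - 6*l*s + 9*s^2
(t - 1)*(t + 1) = t^2 - 1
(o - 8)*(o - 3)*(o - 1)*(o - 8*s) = o^4 - 8*o^3*s - 12*o^3 + 96*o^2*s + 35*o^2 - 280*o*s - 24*o + 192*s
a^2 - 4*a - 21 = (a - 7)*(a + 3)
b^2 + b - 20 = (b - 4)*(b + 5)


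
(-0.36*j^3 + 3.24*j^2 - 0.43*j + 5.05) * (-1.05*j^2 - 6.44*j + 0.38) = 0.378*j^5 - 1.0836*j^4 - 20.5509*j^3 - 1.3021*j^2 - 32.6854*j + 1.919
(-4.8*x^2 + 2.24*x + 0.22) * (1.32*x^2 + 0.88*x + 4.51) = -6.336*x^4 - 1.2672*x^3 - 19.3864*x^2 + 10.296*x + 0.9922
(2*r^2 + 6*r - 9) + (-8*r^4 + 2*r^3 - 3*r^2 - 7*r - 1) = -8*r^4 + 2*r^3 - r^2 - r - 10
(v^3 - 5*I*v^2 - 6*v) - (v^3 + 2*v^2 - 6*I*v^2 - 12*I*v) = -2*v^2 + I*v^2 - 6*v + 12*I*v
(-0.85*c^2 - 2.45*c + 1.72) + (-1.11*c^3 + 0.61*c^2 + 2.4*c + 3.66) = -1.11*c^3 - 0.24*c^2 - 0.0500000000000003*c + 5.38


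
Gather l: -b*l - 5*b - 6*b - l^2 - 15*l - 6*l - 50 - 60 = -11*b - l^2 + l*(-b - 21) - 110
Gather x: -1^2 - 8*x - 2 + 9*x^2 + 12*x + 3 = 9*x^2 + 4*x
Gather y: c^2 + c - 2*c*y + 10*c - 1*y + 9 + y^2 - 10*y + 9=c^2 + 11*c + y^2 + y*(-2*c - 11) + 18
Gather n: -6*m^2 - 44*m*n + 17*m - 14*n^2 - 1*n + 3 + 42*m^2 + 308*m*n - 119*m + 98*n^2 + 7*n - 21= 36*m^2 - 102*m + 84*n^2 + n*(264*m + 6) - 18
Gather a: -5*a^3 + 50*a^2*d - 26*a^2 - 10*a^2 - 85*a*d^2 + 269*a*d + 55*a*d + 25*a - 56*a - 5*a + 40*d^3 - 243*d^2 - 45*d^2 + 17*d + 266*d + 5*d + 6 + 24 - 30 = -5*a^3 + a^2*(50*d - 36) + a*(-85*d^2 + 324*d - 36) + 40*d^3 - 288*d^2 + 288*d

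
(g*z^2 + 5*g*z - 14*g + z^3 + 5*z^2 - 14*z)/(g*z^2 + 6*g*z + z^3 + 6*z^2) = (z^2 + 5*z - 14)/(z*(z + 6))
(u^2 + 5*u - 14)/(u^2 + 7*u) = (u - 2)/u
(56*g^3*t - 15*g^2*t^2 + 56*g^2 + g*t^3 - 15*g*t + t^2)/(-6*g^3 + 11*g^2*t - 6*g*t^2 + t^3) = (-56*g^3*t + 15*g^2*t^2 - 56*g^2 - g*t^3 + 15*g*t - t^2)/(6*g^3 - 11*g^2*t + 6*g*t^2 - t^3)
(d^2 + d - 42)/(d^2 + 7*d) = (d - 6)/d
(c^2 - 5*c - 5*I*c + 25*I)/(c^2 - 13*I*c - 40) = (c - 5)/(c - 8*I)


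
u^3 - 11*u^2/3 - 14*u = u*(u - 6)*(u + 7/3)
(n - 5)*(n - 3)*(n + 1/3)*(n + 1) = n^4 - 20*n^3/3 + 14*n^2/3 + 52*n/3 + 5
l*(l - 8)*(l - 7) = l^3 - 15*l^2 + 56*l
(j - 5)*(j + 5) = j^2 - 25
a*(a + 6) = a^2 + 6*a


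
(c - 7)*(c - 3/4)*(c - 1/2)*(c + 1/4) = c^4 - 8*c^3 + 113*c^2/16 - 11*c/32 - 21/32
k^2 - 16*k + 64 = (k - 8)^2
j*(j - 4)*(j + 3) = j^3 - j^2 - 12*j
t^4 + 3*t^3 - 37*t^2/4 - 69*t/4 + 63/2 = (t - 2)*(t - 3/2)*(t + 3)*(t + 7/2)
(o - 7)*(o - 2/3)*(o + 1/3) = o^3 - 22*o^2/3 + 19*o/9 + 14/9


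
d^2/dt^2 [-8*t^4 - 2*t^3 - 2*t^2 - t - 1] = -96*t^2 - 12*t - 4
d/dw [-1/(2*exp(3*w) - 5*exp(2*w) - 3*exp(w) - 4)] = (6*exp(2*w) - 10*exp(w) - 3)*exp(w)/(-2*exp(3*w) + 5*exp(2*w) + 3*exp(w) + 4)^2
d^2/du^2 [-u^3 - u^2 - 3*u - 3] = -6*u - 2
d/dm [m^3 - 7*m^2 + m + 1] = 3*m^2 - 14*m + 1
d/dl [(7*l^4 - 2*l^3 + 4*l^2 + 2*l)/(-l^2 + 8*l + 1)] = 2*(-7*l^5 + 85*l^4 - 2*l^3 + 14*l^2 + 4*l + 1)/(l^4 - 16*l^3 + 62*l^2 + 16*l + 1)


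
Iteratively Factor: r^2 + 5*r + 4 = (r + 4)*(r + 1)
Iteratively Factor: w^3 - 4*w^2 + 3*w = (w - 1)*(w^2 - 3*w) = w*(w - 1)*(w - 3)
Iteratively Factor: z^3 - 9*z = (z + 3)*(z^2 - 3*z) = z*(z + 3)*(z - 3)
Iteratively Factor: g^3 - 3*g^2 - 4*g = (g + 1)*(g^2 - 4*g) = (g - 4)*(g + 1)*(g)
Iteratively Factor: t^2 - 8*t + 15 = (t - 5)*(t - 3)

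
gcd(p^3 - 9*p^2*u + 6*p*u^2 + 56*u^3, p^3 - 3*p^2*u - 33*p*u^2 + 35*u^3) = p - 7*u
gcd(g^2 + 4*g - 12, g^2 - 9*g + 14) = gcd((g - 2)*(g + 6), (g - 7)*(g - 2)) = g - 2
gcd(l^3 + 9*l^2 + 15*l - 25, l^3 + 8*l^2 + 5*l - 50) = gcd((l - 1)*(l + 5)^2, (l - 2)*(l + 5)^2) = l^2 + 10*l + 25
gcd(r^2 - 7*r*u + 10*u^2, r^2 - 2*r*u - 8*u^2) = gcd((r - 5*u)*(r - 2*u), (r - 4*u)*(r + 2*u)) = 1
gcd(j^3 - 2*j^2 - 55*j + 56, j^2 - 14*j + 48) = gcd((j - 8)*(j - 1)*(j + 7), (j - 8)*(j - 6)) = j - 8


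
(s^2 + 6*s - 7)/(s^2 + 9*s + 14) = (s - 1)/(s + 2)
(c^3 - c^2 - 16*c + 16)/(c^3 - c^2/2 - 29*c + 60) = 2*(c^2 + 3*c - 4)/(2*c^2 + 7*c - 30)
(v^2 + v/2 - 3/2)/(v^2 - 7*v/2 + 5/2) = (2*v + 3)/(2*v - 5)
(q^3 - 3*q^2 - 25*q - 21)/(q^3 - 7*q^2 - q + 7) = (q + 3)/(q - 1)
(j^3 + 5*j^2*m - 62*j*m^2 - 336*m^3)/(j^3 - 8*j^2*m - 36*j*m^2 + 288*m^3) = (j + 7*m)/(j - 6*m)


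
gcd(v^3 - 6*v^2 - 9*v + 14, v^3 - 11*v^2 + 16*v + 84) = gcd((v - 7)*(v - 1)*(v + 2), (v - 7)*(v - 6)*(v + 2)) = v^2 - 5*v - 14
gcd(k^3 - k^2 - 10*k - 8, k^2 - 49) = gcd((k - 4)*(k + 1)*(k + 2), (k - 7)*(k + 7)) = 1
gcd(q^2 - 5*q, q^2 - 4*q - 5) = q - 5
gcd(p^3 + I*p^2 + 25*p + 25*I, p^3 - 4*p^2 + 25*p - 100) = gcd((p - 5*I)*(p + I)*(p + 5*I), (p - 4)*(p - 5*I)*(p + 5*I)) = p^2 + 25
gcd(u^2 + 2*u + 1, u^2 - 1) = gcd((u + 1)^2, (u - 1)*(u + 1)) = u + 1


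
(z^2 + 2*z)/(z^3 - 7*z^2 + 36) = z/(z^2 - 9*z + 18)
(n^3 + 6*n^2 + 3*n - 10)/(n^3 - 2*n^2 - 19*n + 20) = (n^2 + 7*n + 10)/(n^2 - n - 20)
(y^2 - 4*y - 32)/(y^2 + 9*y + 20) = (y - 8)/(y + 5)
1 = 1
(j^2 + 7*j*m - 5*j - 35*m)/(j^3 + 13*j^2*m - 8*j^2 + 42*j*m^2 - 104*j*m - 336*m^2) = (j - 5)/(j^2 + 6*j*m - 8*j - 48*m)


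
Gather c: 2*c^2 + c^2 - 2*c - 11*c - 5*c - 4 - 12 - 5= 3*c^2 - 18*c - 21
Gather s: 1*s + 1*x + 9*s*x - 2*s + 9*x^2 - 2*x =s*(9*x - 1) + 9*x^2 - x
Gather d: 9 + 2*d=2*d + 9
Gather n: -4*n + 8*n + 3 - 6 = 4*n - 3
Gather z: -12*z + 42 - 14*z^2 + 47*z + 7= -14*z^2 + 35*z + 49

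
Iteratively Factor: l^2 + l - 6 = (l + 3)*(l - 2)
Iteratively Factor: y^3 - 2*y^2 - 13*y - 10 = (y + 1)*(y^2 - 3*y - 10) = (y - 5)*(y + 1)*(y + 2)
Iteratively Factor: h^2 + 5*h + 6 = (h + 3)*(h + 2)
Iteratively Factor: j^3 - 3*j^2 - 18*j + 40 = (j - 5)*(j^2 + 2*j - 8) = (j - 5)*(j - 2)*(j + 4)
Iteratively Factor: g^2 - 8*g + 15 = (g - 5)*(g - 3)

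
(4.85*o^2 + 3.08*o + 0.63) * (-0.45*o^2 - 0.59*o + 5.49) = -2.1825*o^4 - 4.2475*o^3 + 24.5258*o^2 + 16.5375*o + 3.4587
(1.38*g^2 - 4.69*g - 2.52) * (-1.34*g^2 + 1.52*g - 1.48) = -1.8492*g^4 + 8.3822*g^3 - 5.7944*g^2 + 3.1108*g + 3.7296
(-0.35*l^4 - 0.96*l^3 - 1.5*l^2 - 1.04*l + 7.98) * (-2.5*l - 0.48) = 0.875*l^5 + 2.568*l^4 + 4.2108*l^3 + 3.32*l^2 - 19.4508*l - 3.8304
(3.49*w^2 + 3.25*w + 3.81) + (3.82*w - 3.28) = 3.49*w^2 + 7.07*w + 0.53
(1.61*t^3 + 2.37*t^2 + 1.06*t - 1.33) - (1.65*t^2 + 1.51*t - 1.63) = 1.61*t^3 + 0.72*t^2 - 0.45*t + 0.3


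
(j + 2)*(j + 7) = j^2 + 9*j + 14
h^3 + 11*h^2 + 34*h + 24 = (h + 1)*(h + 4)*(h + 6)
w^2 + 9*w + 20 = (w + 4)*(w + 5)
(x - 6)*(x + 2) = x^2 - 4*x - 12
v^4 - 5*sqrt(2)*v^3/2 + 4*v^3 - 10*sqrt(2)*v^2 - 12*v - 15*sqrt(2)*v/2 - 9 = (v + 1)*(v + 3)*(v - 3*sqrt(2))*(v + sqrt(2)/2)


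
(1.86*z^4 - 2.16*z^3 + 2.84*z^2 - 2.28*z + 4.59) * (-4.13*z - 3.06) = -7.6818*z^5 + 3.2292*z^4 - 5.1196*z^3 + 0.725999999999999*z^2 - 11.9799*z - 14.0454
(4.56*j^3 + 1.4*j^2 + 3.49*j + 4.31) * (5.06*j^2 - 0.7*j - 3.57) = 23.0736*j^5 + 3.892*j^4 + 0.400199999999999*j^3 + 14.3676*j^2 - 15.4763*j - 15.3867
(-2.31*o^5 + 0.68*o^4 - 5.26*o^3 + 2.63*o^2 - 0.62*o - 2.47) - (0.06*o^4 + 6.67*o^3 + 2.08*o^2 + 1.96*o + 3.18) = -2.31*o^5 + 0.62*o^4 - 11.93*o^3 + 0.55*o^2 - 2.58*o - 5.65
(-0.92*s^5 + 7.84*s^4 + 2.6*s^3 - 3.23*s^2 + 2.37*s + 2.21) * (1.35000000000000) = -1.242*s^5 + 10.584*s^4 + 3.51*s^3 - 4.3605*s^2 + 3.1995*s + 2.9835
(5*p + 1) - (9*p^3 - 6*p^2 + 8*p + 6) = -9*p^3 + 6*p^2 - 3*p - 5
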